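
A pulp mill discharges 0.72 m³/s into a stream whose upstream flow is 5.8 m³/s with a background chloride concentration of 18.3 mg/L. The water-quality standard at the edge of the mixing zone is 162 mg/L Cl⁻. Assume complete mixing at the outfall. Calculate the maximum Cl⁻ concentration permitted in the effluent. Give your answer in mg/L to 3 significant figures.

Mass balance: 162·6.52 = 0.72·Cₑ + 5.8·18.3.
Cₑ = (1056 − 106.1) / 0.72 = 1320 mg/L.

1320 mg/L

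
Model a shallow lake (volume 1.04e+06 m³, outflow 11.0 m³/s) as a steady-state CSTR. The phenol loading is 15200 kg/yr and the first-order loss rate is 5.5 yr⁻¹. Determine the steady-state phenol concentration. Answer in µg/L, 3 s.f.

43.1 µg/L

Outflow Q = 11.0 m³/s × 3.156e+07 s/yr = 3.471e+08 m³/yr.
Steady-state CSTR mass balance: W = Q·C + k·V·C, so C = W/(Q + kV).
Q + kV = 3.471e+08 + 5.5·1.04e+06 = 3.529e+08 m³/yr.
C = 15200/3.529e+08 = 4.308e-05 kg/m³ = 0.04308 mg/L = 43.08 µg/L.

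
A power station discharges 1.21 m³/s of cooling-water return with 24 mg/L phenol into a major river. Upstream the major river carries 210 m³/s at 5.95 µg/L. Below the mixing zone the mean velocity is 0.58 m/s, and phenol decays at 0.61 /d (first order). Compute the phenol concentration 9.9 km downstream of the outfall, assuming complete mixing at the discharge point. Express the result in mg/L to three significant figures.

5.95 µg/L = 0.00595 mg/L.
After complete mixing, C₀ = (1.21·24 + 210·0.00595) / 211.2 = 0.1434 mg/L.
Travel time t = 9900 m / 0.58 m/s = 1.707e+04 s = 0.1976 d.
C = 0.1434·exp(−0.61·0.1976) = 0.1434·0.8865 = 0.1271 mg/L.

0.127 mg/L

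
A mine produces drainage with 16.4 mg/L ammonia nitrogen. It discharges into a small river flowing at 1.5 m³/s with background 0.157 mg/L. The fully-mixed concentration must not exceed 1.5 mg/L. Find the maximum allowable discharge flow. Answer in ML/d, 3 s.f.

Mass balance at complete mixing: C_std·(Q_w + Q_r) = Q_w·C_e + Q_r·C_b.
Rearranging, Q_w = Q_r·(C_std − C_b)/(C_e − C_std) = 1.5·(1.5 − 0.157) / (16.4 − 1.5) = 0.1352 m³/s.
= 11.68 ML/d.

11.7 ML/d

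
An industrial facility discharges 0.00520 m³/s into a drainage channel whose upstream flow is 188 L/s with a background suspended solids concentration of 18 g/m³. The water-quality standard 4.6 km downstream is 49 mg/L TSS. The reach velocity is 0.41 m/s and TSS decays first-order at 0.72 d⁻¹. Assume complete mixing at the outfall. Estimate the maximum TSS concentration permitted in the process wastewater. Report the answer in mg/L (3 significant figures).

188 L/s = 0.188 m³/s.
Travel time to the compliance point: t = 4600/0.41 = 1.122e+04 s = 0.1299 d; decay factor exp(−0.72·0.1299) = 0.9107.
So the concentration just after mixing may be at most 49/0.9107 = 53.8 mg/L.
Mass balance: 53.8·0.1932 = 0.0052·Cₑ + 0.188·18.
Cₑ = (10.39 − 3.384) / 0.0052 = 1348 mg/L.

1350 mg/L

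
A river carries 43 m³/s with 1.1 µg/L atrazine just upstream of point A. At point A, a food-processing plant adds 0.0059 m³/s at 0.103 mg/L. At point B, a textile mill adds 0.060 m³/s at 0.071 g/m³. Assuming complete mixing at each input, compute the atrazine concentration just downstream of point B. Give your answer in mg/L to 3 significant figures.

0.00121 mg/L

1.1 µg/L = 0.0011 mg/L.
After input A: C = (43·0.0011 + 0.0059·0.103) / 43.01 = 0.001114 mg/L.
After input B: C = (43.01·0.001114 + 0.06·0.071) / 43.07 = 0.001211 mg/L.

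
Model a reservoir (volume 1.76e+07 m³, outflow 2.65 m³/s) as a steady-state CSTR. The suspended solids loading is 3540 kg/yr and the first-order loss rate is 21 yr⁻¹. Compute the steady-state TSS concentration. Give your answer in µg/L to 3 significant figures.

7.81 µg/L

Outflow Q = 2.65 m³/s × 3.156e+07 s/yr = 8.363e+07 m³/yr.
Steady-state CSTR mass balance: W = Q·C + k·V·C, so C = W/(Q + kV).
Q + kV = 8.363e+07 + 21·1.76e+07 = 4.532e+08 m³/yr.
C = 3540/4.532e+08 = 7.811e-06 kg/m³ = 0.007811 mg/L = 7.811 µg/L.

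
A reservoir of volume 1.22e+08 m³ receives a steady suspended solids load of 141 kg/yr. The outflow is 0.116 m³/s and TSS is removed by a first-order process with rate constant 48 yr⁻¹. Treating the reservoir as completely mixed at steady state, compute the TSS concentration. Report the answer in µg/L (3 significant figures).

0.0241 µg/L

Outflow Q = 0.116 m³/s × 3.156e+07 s/yr = 3.661e+06 m³/yr.
Steady-state CSTR mass balance: W = Q·C + k·V·C, so C = W/(Q + kV).
Q + kV = 3.661e+06 + 48·1.22e+08 = 5.86e+09 m³/yr.
C = 141/5.86e+09 = 2.406e-08 kg/m³ = 2.406e-05 mg/L = 0.02406 µg/L.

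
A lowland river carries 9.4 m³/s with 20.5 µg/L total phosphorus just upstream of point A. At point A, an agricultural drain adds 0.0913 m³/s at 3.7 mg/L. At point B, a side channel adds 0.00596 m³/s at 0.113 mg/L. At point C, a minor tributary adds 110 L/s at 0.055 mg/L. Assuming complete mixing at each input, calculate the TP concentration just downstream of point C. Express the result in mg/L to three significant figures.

0.0559 mg/L

20.5 µg/L = 0.0205 mg/L.
After input A: C = (9.4·0.0205 + 0.0913·3.7) / 9.491 = 0.05589 mg/L.
After input B: C = (9.491·0.05589 + 0.00596·0.113) / 9.497 = 0.05593 mg/L.
110 L/s = 0.11 m³/s.
After input C: C = (9.497·0.05593 + 0.11·0.055) / 9.607 = 0.05592 mg/L.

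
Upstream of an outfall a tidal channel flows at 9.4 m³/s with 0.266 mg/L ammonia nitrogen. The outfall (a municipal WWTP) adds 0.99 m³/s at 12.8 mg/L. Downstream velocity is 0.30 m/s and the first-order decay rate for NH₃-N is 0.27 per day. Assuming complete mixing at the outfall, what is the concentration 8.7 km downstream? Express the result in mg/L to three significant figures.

1.33 mg/L

After complete mixing, C₀ = (0.99·12.8 + 9.4·0.266) / 10.39 = 1.46 mg/L.
Travel time t = 8700 m / 0.30 m/s = 2.9e+04 s = 0.3356 d.
C = 1.46·exp(−0.27·0.3356) = 1.46·0.9134 = 1.334 mg/L.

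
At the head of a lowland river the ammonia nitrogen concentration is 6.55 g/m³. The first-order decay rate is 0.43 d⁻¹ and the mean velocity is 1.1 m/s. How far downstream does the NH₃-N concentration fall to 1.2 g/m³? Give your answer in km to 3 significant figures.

From C = C₀·e^(−kt), t = ln(C₀/C)/k = ln(6.55/1.2)/0.43 = 1.697/0.43 = 3.947 d.
Distance = v·t = 1.1 m/s × 3.41e+05 s = 3.751e+05 m = 375.1 km.

375 km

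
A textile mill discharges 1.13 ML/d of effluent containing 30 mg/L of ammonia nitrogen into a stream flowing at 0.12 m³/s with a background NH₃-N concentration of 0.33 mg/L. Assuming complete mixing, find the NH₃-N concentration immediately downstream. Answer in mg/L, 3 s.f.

1.13 ML/d = 0.01308 m³/s.
Flow-weighted mixing gives C = (0.01308·30 + 0.12·0.33) / (0.01308 + 0.12) = 0.432/0.1331 = 3.246 mg/L.

3.25 mg/L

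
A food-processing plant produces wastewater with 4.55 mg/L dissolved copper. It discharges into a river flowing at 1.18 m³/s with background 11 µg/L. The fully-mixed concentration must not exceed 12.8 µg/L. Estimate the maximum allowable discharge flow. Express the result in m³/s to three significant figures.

11 µg/L = 0.011 mg/L.
12.8 µg/L = 0.0128 mg/L.
Mass balance at complete mixing: C_std·(Q_w + Q_r) = Q_w·C_e + Q_r·C_b.
Rearranging, Q_w = Q_r·(C_std − C_b)/(C_e − C_std) = 1.18·(0.0128 − 0.011) / (4.55 − 0.0128) = 0.0004681 m³/s.

0.000468 m³/s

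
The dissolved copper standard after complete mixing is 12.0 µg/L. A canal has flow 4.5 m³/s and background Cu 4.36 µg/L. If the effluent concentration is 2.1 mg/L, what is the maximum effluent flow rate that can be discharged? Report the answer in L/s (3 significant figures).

4.36 µg/L = 0.00436 mg/L.
12.0 µg/L = 0.012 mg/L.
Mass balance at complete mixing: C_std·(Q_w + Q_r) = Q_w·C_e + Q_r·C_b.
Rearranging, Q_w = Q_r·(C_std − C_b)/(C_e − C_std) = 4.5·(0.012 − 0.00436) / (2.1 − 0.012) = 0.01647 m³/s.
= 16.47 L/s.

16.5 L/s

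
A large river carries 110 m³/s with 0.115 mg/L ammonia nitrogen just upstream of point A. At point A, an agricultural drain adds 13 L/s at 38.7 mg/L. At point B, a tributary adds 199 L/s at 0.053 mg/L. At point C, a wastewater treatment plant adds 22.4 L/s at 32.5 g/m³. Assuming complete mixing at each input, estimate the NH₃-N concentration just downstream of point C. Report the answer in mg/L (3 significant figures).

0.126 mg/L

13 L/s = 0.013 m³/s.
After input A: C = (110·0.115 + 0.013·38.7) / 110 = 0.1196 mg/L.
199 L/s = 0.199 m³/s.
After input B: C = (110·0.1196 + 0.199·0.053) / 110.2 = 0.1194 mg/L.
22.4 L/s = 0.0224 m³/s.
After input C: C = (110.2·0.1194 + 0.0224·32.5) / 110.2 = 0.126 mg/L.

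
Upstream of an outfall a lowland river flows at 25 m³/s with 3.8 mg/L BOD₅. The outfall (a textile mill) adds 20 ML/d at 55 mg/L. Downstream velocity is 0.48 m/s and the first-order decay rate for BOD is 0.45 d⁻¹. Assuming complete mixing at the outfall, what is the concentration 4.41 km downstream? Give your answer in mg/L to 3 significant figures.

20 ML/d = 0.2315 m³/s.
After complete mixing, C₀ = (0.2315·55 + 25·3.8) / 25.23 = 4.27 mg/L.
Travel time t = 4410 m / 0.48 m/s = 9188 s = 0.1063 d.
C = 4.27·exp(−0.45·0.1063) = 4.27·0.9533 = 4.07 mg/L.

4.07 mg/L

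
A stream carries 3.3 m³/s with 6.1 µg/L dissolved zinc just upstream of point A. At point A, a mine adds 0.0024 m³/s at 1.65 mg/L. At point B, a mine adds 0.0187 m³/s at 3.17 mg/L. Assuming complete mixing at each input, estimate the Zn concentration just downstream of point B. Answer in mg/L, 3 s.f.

0.0251 mg/L

6.1 µg/L = 0.0061 mg/L.
After input A: C = (3.3·0.0061 + 0.0024·1.65) / 3.302 = 0.007295 mg/L.
After input B: C = (3.302·0.007295 + 0.0187·3.17) / 3.321 = 0.0251 mg/L.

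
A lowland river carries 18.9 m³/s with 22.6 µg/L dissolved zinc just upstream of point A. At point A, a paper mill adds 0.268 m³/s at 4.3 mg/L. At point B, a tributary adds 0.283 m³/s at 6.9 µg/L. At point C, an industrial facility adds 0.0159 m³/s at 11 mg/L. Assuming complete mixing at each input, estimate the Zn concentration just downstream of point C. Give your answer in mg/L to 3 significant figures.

22.6 µg/L = 0.0226 mg/L.
After input A: C = (18.9·0.0226 + 0.268·4.3) / 19.17 = 0.08241 mg/L.
6.9 µg/L = 0.0069 mg/L.
After input B: C = (19.17·0.08241 + 0.283·0.0069) / 19.45 = 0.08131 mg/L.
After input C: C = (19.45·0.08131 + 0.0159·11) / 19.47 = 0.09022 mg/L.

0.0902 mg/L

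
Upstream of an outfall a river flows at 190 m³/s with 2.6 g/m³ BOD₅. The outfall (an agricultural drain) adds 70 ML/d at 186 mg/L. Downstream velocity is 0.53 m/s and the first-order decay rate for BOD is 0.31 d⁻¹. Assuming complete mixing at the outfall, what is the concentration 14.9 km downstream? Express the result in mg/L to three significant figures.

70 ML/d = 0.8102 m³/s.
After complete mixing, C₀ = (0.8102·186 + 190·2.6) / 190.8 = 3.379 mg/L.
Travel time t = 1.49e+04 m / 0.53 m/s = 2.811e+04 s = 0.3254 d.
C = 3.379·exp(−0.31·0.3254) = 3.379·0.9041 = 3.055 mg/L.

3.05 mg/L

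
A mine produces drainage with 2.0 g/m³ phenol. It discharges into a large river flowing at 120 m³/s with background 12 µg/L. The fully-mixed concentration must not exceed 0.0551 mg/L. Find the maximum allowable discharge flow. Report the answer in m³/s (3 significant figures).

2.66 m³/s

12 µg/L = 0.012 mg/L.
Mass balance at complete mixing: C_std·(Q_w + Q_r) = Q_w·C_e + Q_r·C_b.
Rearranging, Q_w = Q_r·(C_std − C_b)/(C_e − C_std) = 120·(0.0551 − 0.012) / (2 − 0.0551) = 2.659 m³/s.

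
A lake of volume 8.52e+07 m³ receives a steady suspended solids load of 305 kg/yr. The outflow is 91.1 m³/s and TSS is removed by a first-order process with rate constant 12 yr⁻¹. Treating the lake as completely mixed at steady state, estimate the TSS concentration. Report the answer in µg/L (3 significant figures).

0.0783 µg/L

Outflow Q = 91.1 m³/s × 3.156e+07 s/yr = 2.875e+09 m³/yr.
Steady-state CSTR mass balance: W = Q·C + k·V·C, so C = W/(Q + kV).
Q + kV = 2.875e+09 + 12·8.52e+07 = 3.897e+09 m³/yr.
C = 305/3.897e+09 = 7.826e-08 kg/m³ = 7.826e-05 mg/L = 0.07826 µg/L.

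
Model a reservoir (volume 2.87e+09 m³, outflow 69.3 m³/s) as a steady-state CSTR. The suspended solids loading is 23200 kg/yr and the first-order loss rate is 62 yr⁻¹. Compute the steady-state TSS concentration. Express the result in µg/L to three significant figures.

Outflow Q = 69.3 m³/s × 3.156e+07 s/yr = 2.187e+09 m³/yr.
Steady-state CSTR mass balance: W = Q·C + k·V·C, so C = W/(Q + kV).
Q + kV = 2.187e+09 + 62·2.87e+09 = 1.801e+11 m³/yr.
C = 23200/1.801e+11 = 1.288e-07 kg/m³ = 0.0001288 mg/L = 0.1288 µg/L.

0.129 µg/L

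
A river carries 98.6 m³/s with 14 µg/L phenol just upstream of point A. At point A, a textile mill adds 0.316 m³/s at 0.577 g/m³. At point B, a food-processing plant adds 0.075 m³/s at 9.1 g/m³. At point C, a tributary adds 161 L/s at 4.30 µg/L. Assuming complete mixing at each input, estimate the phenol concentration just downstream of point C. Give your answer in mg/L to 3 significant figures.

14 µg/L = 0.014 mg/L.
After input A: C = (98.6·0.014 + 0.316·0.577) / 98.92 = 0.0158 mg/L.
After input B: C = (98.92·0.0158 + 0.075·9.1) / 98.99 = 0.02268 mg/L.
161 L/s = 0.161 m³/s.
4.30 µg/L = 0.0043 mg/L.
After input C: C = (98.99·0.02268 + 0.161·0.0043) / 99.15 = 0.02265 mg/L.

0.0227 mg/L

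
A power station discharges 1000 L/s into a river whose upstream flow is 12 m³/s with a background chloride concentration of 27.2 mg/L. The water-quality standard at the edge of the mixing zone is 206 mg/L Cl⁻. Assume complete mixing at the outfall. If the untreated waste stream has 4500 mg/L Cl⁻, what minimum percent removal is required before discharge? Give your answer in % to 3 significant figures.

47.7 %

1000 L/s = 1 m³/s.
Mass balance: 206·13 = 1·Cₑ + 12·27.2.
Cₑ = (2678 − 326.4) / 1 = 2352 mg/L.
Required removal = 1 − 2352/4500 = 47.74 %.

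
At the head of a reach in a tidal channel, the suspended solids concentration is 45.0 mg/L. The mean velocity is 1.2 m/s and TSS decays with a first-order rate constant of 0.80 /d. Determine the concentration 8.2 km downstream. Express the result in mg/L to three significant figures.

Travel time t = 8.2 km / 1.2 m/s = 8200/1.2 = 6833 s = 0.07909 d.
First-order decay: C = 45.0·exp(−0.80·0.07909) = 45.0·0.9387 = 42.24 mg/L.

42.2 mg/L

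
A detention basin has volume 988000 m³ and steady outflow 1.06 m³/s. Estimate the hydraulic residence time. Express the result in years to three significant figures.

0.0295 yr

Q = 1.06 m³/s × 3.156e+07 s/yr = 3.345e+07 m³/yr.
Hydraulic residence time τ = V/Q = 988000/3.345e+07 = 0.02954 yr.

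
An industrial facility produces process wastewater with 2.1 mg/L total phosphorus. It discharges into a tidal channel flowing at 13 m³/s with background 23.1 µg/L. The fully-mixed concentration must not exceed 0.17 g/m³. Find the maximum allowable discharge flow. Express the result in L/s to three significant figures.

23.1 µg/L = 0.0231 mg/L.
Mass balance at complete mixing: C_std·(Q_w + Q_r) = Q_w·C_e + Q_r·C_b.
Rearranging, Q_w = Q_r·(C_std − C_b)/(C_e − C_std) = 13·(0.17 − 0.0231) / (2.1 − 0.17) = 0.9895 m³/s.
= 989.5 L/s.

989 L/s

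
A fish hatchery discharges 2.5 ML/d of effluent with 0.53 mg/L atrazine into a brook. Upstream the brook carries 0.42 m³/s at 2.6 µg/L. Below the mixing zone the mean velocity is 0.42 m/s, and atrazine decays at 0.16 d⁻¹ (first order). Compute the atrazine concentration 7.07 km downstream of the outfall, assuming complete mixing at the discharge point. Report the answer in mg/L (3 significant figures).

0.0355 mg/L

2.5 ML/d = 0.02894 m³/s.
2.6 µg/L = 0.0026 mg/L.
After complete mixing, C₀ = (0.02894·0.53 + 0.42·0.0026) / 0.4489 = 0.03659 mg/L.
Travel time t = 7070 m / 0.42 m/s = 1.683e+04 s = 0.1948 d.
C = 0.03659·exp(−0.16·0.1948) = 0.03659·0.9693 = 0.03547 mg/L.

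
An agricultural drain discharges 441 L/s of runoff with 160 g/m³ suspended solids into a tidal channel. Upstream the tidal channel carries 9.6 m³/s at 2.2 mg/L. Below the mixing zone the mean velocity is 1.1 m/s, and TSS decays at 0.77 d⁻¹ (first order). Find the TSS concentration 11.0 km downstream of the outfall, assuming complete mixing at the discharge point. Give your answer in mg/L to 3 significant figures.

8.35 mg/L

441 L/s = 0.441 m³/s.
After complete mixing, C₀ = (0.441·160 + 9.6·2.2) / 10.04 = 9.131 mg/L.
Travel time t = 1.1e+04 m / 1.1 m/s = 1e+04 s = 0.1157 d.
C = 9.131·exp(−0.77·0.1157) = 9.131·0.9147 = 8.352 mg/L.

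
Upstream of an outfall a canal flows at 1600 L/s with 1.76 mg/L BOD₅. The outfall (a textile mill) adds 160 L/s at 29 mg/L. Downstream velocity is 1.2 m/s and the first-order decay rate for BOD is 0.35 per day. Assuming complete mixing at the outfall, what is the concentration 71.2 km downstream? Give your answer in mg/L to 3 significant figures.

160 L/s = 0.16 m³/s.
1600 L/s = 1.6 m³/s.
After complete mixing, C₀ = (0.16·29 + 1.6·1.76) / 1.76 = 4.236 mg/L.
Travel time t = 7.12e+04 m / 1.2 m/s = 5.933e+04 s = 0.6867 d.
C = 4.236·exp(−0.35·0.6867) = 4.236·0.7863 = 3.331 mg/L.

3.33 mg/L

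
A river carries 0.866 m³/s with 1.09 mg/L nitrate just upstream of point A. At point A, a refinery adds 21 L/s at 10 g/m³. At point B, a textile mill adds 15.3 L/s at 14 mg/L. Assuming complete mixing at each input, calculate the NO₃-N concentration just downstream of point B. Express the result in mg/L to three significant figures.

1.52 mg/L

21 L/s = 0.021 m³/s.
After input A: C = (0.866·1.09 + 0.021·10) / 0.887 = 1.301 mg/L.
15.3 L/s = 0.0153 m³/s.
After input B: C = (0.887·1.301 + 0.0153·14) / 0.9023 = 1.516 mg/L.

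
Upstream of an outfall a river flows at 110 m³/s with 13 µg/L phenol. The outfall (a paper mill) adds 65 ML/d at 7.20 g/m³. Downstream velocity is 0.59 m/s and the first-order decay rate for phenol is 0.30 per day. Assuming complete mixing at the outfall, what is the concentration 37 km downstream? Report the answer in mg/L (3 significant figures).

0.0497 mg/L

65 ML/d = 0.7523 m³/s.
13 µg/L = 0.013 mg/L.
After complete mixing, C₀ = (0.7523·7.2 + 110·0.013) / 110.8 = 0.06182 mg/L.
Travel time t = 3.7e+04 m / 0.59 m/s = 6.271e+04 s = 0.7258 d.
C = 0.06182·exp(−0.30·0.7258) = 0.06182·0.8043 = 0.04972 mg/L.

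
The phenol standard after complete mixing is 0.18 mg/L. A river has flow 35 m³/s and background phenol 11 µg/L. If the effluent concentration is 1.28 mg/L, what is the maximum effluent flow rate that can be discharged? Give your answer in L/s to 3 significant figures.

5380 L/s

11 µg/L = 0.011 mg/L.
Mass balance at complete mixing: C_std·(Q_w + Q_r) = Q_w·C_e + Q_r·C_b.
Rearranging, Q_w = Q_r·(C_std − C_b)/(C_e − C_std) = 35·(0.18 − 0.011) / (1.28 − 0.18) = 5.377 m³/s.
= 5377 L/s.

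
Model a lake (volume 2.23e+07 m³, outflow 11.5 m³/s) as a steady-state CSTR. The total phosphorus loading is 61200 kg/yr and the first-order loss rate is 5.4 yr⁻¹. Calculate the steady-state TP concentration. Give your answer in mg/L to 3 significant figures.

Outflow Q = 11.5 m³/s × 3.156e+07 s/yr = 3.629e+08 m³/yr.
Steady-state CSTR mass balance: W = Q·C + k·V·C, so C = W/(Q + kV).
Q + kV = 3.629e+08 + 5.4·2.23e+07 = 4.833e+08 m³/yr.
C = 61200/4.833e+08 = 0.0001266 kg/m³ = 0.1266 mg/L.

0.127 mg/L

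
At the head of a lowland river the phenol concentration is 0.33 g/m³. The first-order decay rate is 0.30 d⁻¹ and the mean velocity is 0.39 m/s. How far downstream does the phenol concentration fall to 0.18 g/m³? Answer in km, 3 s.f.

68.1 km

From C = C₀·e^(−kt), t = ln(C₀/C)/k = ln(0.33/0.18)/0.30 = 0.6061/0.30 = 2.02 d.
Distance = v·t = 0.39 m/s × 1.746e+05 s = 6.808e+04 m = 68.08 km.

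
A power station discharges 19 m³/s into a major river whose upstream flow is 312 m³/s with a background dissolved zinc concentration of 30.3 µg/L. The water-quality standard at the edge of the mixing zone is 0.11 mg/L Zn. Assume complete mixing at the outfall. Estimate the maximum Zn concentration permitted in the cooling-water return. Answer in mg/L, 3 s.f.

30.3 µg/L = 0.0303 mg/L.
Mass balance: 0.11·331 = 19·Cₑ + 312·0.0303.
Cₑ = (36.41 − 9.454) / 19 = 1.419 mg/L.

1.42 mg/L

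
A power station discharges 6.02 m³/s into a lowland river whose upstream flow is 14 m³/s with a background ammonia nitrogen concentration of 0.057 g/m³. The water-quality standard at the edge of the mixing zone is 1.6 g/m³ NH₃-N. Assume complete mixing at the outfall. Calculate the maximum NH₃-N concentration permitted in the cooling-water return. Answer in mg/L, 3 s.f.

5.19 mg/L

Mass balance: 1.6·20.02 = 6.02·Cₑ + 14·0.057.
Cₑ = (32.03 − 0.798) / 6.02 = 5.188 mg/L.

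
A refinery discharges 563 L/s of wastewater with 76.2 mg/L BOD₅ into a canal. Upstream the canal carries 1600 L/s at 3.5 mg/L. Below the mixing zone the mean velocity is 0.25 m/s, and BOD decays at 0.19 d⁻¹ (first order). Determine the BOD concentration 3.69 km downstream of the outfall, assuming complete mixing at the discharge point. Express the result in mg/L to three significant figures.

21.7 mg/L

563 L/s = 0.563 m³/s.
1600 L/s = 1.6 m³/s.
After complete mixing, C₀ = (0.563·76.2 + 1.6·3.5) / 2.163 = 22.42 mg/L.
Travel time t = 3690 m / 0.25 m/s = 1.476e+04 s = 0.1708 d.
C = 22.42·exp(−0.19·0.1708) = 22.42·0.9681 = 21.71 mg/L.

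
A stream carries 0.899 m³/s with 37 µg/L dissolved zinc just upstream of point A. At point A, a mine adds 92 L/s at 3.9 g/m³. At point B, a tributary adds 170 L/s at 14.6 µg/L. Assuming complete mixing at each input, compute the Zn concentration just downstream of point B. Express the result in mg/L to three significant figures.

37 µg/L = 0.037 mg/L.
92 L/s = 0.092 m³/s.
After input A: C = (0.899·0.037 + 0.092·3.9) / 0.991 = 0.3956 mg/L.
170 L/s = 0.17 m³/s.
14.6 µg/L = 0.0146 mg/L.
After input B: C = (0.991·0.3956 + 0.17·0.0146) / 1.161 = 0.3398 mg/L.

0.340 mg/L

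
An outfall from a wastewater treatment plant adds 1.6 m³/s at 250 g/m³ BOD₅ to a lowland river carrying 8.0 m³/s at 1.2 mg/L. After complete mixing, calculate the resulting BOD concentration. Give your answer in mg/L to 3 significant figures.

42.7 mg/L

By mass balance at complete mixing, C = (1.6·250 + 8·1.2) / (1.6 + 8) = 409.6/9.6 = 42.67 mg/L.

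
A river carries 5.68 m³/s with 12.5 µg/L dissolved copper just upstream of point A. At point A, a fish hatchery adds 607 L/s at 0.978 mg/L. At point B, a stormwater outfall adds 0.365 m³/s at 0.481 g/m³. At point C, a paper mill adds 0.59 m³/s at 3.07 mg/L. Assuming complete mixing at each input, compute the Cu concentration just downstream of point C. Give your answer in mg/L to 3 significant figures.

0.366 mg/L

12.5 µg/L = 0.0125 mg/L.
607 L/s = 0.607 m³/s.
After input A: C = (5.68·0.0125 + 0.607·0.978) / 6.287 = 0.1057 mg/L.
After input B: C = (6.287·0.1057 + 0.365·0.481) / 6.652 = 0.1263 mg/L.
After input C: C = (6.652·0.1263 + 0.59·3.07) / 7.242 = 0.3661 mg/L.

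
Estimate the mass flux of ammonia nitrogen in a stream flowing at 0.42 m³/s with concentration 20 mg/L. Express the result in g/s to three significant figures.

Mass flux = Q·C = 0.42 m³/s × 20 g/m³ = 8.4 g/s.

8.40 g/s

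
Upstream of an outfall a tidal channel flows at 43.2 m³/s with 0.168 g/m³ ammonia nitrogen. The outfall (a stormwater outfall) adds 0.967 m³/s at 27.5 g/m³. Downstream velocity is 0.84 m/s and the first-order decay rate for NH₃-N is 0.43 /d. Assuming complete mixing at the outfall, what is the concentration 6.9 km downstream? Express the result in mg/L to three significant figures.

0.736 mg/L

After complete mixing, C₀ = (0.967·27.5 + 43.2·0.168) / 44.17 = 0.7664 mg/L.
Travel time t = 6900 m / 0.84 m/s = 8214 s = 0.09507 d.
C = 0.7664·exp(−0.43·0.09507) = 0.7664·0.9599 = 0.7357 mg/L.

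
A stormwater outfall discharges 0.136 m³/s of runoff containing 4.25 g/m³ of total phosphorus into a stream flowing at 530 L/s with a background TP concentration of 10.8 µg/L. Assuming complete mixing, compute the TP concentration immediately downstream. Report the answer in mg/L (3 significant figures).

530 L/s = 0.53 m³/s.
10.8 µg/L = 0.0108 mg/L.
By mass balance at complete mixing, C = (0.136·4.25 + 0.53·0.0108) / (0.136 + 0.53) = 0.5837/0.666 = 0.8765 mg/L.

0.876 mg/L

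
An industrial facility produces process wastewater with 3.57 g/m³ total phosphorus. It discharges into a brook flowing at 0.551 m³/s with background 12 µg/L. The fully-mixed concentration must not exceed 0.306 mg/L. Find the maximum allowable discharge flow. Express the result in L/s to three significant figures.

49.6 L/s

12 µg/L = 0.012 mg/L.
Mass balance at complete mixing: C_std·(Q_w + Q_r) = Q_w·C_e + Q_r·C_b.
Rearranging, Q_w = Q_r·(C_std − C_b)/(C_e − C_std) = 0.551·(0.306 − 0.012) / (3.57 − 0.306) = 0.04963 m³/s.
= 49.63 L/s.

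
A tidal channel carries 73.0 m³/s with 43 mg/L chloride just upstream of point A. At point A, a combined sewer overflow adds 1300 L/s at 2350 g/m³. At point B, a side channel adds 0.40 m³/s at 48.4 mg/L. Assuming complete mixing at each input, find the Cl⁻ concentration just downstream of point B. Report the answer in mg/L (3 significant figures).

1300 L/s = 1.3 m³/s.
After input A: C = (73·43 + 1.3·2350) / 74.3 = 83.36 mg/L.
After input B: C = (74.3·83.36 + 0.4·48.4) / 74.7 = 83.18 mg/L.

83.2 mg/L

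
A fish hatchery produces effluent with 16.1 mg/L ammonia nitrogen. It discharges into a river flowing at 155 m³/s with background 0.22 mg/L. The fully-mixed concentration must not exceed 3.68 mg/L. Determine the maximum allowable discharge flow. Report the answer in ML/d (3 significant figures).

3730 ML/d

Mass balance at complete mixing: C_std·(Q_w + Q_r) = Q_w·C_e + Q_r·C_b.
Rearranging, Q_w = Q_r·(C_std − C_b)/(C_e − C_std) = 155·(3.68 − 0.22) / (16.1 − 3.68) = 43.18 m³/s.
= 3731 ML/d.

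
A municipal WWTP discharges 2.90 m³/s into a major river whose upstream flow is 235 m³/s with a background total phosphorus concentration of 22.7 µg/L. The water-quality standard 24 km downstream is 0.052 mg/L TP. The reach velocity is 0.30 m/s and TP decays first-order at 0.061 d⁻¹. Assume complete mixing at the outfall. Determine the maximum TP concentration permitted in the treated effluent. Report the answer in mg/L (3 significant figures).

22.7 µg/L = 0.0227 mg/L.
Travel time to the compliance point: t = 2.4e+04/0.30 = 8e+04 s = 0.9259 d; decay factor exp(−0.061·0.9259) = 0.9451.
So the concentration just after mixing may be at most 0.052/0.9451 = 0.05502 mg/L.
Mass balance: 0.05502·237.9 = 2.9·Cₑ + 235·0.0227.
Cₑ = (13.09 − 5.335) / 2.9 = 2.674 mg/L.

2.67 mg/L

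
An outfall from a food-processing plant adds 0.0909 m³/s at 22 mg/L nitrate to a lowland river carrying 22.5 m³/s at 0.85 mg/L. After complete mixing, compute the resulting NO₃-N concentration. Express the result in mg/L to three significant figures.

0.935 mg/L

By mass balance at complete mixing, C = (0.0909·22 + 22.5·0.85) / (0.0909 + 22.5) = 21.12/22.59 = 0.9351 mg/L.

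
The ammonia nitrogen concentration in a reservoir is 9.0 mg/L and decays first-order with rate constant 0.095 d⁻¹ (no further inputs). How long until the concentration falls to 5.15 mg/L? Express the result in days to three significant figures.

5.88 d

t = ln(C₀/C)/k = ln(9.0/5.15)/0.095 = 0.5582/0.095 = 5.876 d.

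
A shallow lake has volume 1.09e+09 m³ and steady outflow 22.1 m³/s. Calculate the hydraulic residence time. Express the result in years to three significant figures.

Q = 22.1 m³/s × 3.156e+07 s/yr = 6.974e+08 m³/yr.
Hydraulic residence time τ = V/Q = 1.09e+09/6.974e+08 = 1.563 yr.

1.56 yr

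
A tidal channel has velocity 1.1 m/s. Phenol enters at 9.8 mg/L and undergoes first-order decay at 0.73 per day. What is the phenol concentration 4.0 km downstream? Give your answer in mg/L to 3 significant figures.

Travel time t = 4.0 km / 1.1 m/s = 4000/1.1 = 3636 s = 0.04209 d.
First-order decay: C = 9.8·exp(−0.73·0.04209) = 9.8·0.9697 = 9.503 mg/L.

9.50 mg/L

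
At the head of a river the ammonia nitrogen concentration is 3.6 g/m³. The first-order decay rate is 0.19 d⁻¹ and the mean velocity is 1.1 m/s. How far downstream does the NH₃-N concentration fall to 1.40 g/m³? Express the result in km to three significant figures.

472 km

From C = C₀·e^(−kt), t = ln(C₀/C)/k = ln(3.6/1.40)/0.19 = 0.9445/0.19 = 4.971 d.
Distance = v·t = 1.1 m/s × 4.295e+05 s = 4.724e+05 m = 472.4 km.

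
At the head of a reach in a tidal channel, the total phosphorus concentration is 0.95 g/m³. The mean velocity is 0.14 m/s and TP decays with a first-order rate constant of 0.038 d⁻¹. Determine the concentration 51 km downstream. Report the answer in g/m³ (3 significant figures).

0.809 g/m³

Travel time t = 51 km / 0.14 m/s = 5.1e+04/0.14 = 3.643e+05 s = 4.216 d.
First-order decay: C = 0.95·exp(−0.038·4.216) = 0.95·0.852 = 0.8094 g/m³.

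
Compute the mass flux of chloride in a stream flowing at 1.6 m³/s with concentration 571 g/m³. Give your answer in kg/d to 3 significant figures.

Mass flux = Q·C = 1.6 m³/s × 571 g/m³ = 913.6 g/s.
= 913.6 g/s × 86.4 = 7.894e+04 kg/d.

78900 kg/d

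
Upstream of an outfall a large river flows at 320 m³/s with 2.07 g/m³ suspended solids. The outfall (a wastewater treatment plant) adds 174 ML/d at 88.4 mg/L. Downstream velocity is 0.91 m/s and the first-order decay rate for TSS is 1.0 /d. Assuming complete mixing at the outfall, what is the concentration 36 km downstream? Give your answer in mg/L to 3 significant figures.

1.65 mg/L

174 ML/d = 2.014 m³/s.
After complete mixing, C₀ = (2.014·88.4 + 320·2.07) / 322 = 2.61 mg/L.
Travel time t = 3.6e+04 m / 0.91 m/s = 3.956e+04 s = 0.4579 d.
C = 2.61·exp(−1.0·0.4579) = 2.61·0.6326 = 1.651 mg/L.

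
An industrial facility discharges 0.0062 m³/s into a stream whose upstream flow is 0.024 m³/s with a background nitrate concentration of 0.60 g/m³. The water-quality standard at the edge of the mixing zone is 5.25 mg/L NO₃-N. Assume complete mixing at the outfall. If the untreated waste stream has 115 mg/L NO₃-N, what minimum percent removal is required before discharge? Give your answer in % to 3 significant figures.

79.8 %

Mass balance: 5.25·0.0302 = 0.0062·Cₑ + 0.024·0.6.
Cₑ = (0.1585 − 0.0144) / 0.0062 = 23.25 mg/L.
Required removal = 1 − 23.25/115 = 79.78 %.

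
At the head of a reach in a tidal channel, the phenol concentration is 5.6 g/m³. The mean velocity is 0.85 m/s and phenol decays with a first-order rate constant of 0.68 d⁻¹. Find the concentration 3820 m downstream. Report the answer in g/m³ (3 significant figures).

5.41 g/m³

Travel time t = 3820 m / 0.85 m/s = 3820/0.85 = 4494 s = 0.05202 d.
First-order decay: C = 5.6·exp(−0.68·0.05202) = 5.6·0.9652 = 5.405 g/m³.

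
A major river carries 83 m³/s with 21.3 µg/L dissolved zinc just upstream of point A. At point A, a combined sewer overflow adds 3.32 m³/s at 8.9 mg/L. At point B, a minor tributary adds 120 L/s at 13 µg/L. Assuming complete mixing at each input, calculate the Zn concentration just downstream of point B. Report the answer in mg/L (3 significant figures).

0.362 mg/L

21.3 µg/L = 0.0213 mg/L.
After input A: C = (83·0.0213 + 3.32·8.9) / 86.32 = 0.3628 mg/L.
120 L/s = 0.12 m³/s.
13 µg/L = 0.013 mg/L.
After input B: C = (86.32·0.3628 + 0.12·0.013) / 86.44 = 0.3623 mg/L.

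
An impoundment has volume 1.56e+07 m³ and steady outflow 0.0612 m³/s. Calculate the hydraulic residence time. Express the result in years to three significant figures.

8.08 yr

Q = 0.0612 m³/s × 3.156e+07 s/yr = 1.931e+06 m³/yr.
Hydraulic residence time τ = V/Q = 1.56e+07/1.931e+06 = 8.077 yr.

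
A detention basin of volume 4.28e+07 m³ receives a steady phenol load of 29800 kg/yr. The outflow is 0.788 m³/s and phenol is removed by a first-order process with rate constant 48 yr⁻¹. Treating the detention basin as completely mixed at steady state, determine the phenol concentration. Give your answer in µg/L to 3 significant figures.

Outflow Q = 0.788 m³/s × 3.156e+07 s/yr = 2.487e+07 m³/yr.
Steady-state CSTR mass balance: W = Q·C + k·V·C, so C = W/(Q + kV).
Q + kV = 2.487e+07 + 48·4.28e+07 = 2.079e+09 m³/yr.
C = 29800/2.079e+09 = 1.433e-05 kg/m³ = 0.01433 mg/L = 14.33 µg/L.

14.3 µg/L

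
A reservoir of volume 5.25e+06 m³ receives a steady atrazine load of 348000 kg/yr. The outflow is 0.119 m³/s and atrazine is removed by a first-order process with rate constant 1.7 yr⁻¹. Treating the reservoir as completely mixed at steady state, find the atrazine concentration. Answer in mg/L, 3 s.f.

27.4 mg/L

Outflow Q = 0.119 m³/s × 3.156e+07 s/yr = 3.755e+06 m³/yr.
Steady-state CSTR mass balance: W = Q·C + k·V·C, so C = W/(Q + kV).
Q + kV = 3.755e+06 + 1.7·5.25e+06 = 1.268e+07 m³/yr.
C = 348000/1.268e+07 = 0.02744 kg/m³ = 27.44 mg/L.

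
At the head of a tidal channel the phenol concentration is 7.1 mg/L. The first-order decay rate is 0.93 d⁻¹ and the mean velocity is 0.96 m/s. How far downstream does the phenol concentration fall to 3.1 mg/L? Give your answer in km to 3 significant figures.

73.9 km

From C = C₀·e^(−kt), t = ln(C₀/C)/k = ln(7.1/3.1)/0.93 = 0.8287/0.93 = 0.8911 d.
Distance = v·t = 0.96 m/s × 7.699e+04 s = 7.391e+04 m = 73.91 km.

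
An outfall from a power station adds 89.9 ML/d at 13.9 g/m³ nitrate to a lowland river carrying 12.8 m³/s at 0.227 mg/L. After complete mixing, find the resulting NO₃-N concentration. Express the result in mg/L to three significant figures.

1.25 mg/L

89.9 ML/d = 1.041 m³/s.
Conservation of mass across the mixing zone: C = (1.041·13.9 + 12.8·0.227) / (1.041 + 12.8) = 17.37/13.84 = 1.255 mg/L.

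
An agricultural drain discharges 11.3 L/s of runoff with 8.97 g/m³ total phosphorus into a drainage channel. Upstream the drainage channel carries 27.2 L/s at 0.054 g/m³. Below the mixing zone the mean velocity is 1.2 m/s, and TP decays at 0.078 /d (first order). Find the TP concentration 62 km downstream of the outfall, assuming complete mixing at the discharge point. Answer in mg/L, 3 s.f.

11.3 L/s = 0.0113 m³/s.
27.2 L/s = 0.0272 m³/s.
After complete mixing, C₀ = (0.0113·8.97 + 0.0272·0.054) / 0.0385 = 2.671 mg/L.
Travel time t = 6.2e+04 m / 1.2 m/s = 5.167e+04 s = 0.598 d.
C = 2.671·exp(−0.078·0.598) = 2.671·0.9544 = 2.549 mg/L.

2.55 mg/L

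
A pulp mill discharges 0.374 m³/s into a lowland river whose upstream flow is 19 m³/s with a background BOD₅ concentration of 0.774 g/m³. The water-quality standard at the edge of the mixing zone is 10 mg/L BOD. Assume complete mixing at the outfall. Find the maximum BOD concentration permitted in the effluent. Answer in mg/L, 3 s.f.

479 mg/L

Mass balance: 10·19.37 = 0.374·Cₑ + 19·0.774.
Cₑ = (193.7 − 14.71) / 0.374 = 478.7 mg/L.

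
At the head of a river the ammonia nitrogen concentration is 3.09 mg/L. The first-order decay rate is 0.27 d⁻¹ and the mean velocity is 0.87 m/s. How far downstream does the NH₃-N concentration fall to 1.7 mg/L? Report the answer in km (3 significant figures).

166 km

From C = C₀·e^(−kt), t = ln(C₀/C)/k = ln(3.09/1.7)/0.27 = 0.5975/0.27 = 2.213 d.
Distance = v·t = 0.87 m/s × 1.912e+05 s = 1.664e+05 m = 166.4 km.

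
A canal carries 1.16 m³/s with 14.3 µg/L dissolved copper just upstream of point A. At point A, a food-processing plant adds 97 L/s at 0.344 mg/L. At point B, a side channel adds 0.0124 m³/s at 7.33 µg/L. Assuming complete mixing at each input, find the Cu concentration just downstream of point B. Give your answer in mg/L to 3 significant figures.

0.0394 mg/L

14.3 µg/L = 0.0143 mg/L.
97 L/s = 0.097 m³/s.
After input A: C = (1.16·0.0143 + 0.097·0.344) / 1.257 = 0.03974 mg/L.
7.33 µg/L = 0.00733 mg/L.
After input B: C = (1.257·0.03974 + 0.0124·0.00733) / 1.269 = 0.03943 mg/L.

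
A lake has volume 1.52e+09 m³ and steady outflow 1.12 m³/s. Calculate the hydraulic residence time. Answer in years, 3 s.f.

43.0 yr

Q = 1.12 m³/s × 3.156e+07 s/yr = 3.534e+07 m³/yr.
Hydraulic residence time τ = V/Q = 1.52e+09/3.534e+07 = 43.01 yr.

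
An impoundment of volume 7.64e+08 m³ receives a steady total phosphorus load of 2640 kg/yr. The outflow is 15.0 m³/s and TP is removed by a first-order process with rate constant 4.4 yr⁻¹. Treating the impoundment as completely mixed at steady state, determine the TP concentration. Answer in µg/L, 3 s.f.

Outflow Q = 15.0 m³/s × 3.156e+07 s/yr = 4.734e+08 m³/yr.
Steady-state CSTR mass balance: W = Q·C + k·V·C, so C = W/(Q + kV).
Q + kV = 4.734e+08 + 4.4·7.64e+08 = 3.835e+09 m³/yr.
C = 2640/3.835e+09 = 6.884e-07 kg/m³ = 0.0006884 mg/L = 0.6884 µg/L.

0.688 µg/L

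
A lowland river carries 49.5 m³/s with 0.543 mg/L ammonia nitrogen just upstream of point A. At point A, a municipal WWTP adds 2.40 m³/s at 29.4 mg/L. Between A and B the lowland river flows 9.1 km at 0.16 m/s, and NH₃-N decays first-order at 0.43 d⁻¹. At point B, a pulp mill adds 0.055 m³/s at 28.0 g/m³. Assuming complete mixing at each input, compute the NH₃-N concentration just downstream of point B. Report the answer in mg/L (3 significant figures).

After input A: C = (49.5·0.543 + 2.4·29.4) / 51.9 = 1.877 mg/L.
Over the 9.1 km reach to input B (t = 5.688e+04 s = 0.6583 d), decay gives C = 1.877·exp(−0.43·0.6583) = 1.415 mg/L.
After input B: C = (51.9·1.415 + 0.055·28) / 51.95 = 1.443 mg/L.

1.44 mg/L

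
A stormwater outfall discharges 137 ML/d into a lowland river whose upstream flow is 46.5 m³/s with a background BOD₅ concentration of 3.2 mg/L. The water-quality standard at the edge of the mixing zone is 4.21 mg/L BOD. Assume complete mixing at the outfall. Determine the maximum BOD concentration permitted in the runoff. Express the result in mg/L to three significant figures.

137 ML/d = 1.586 m³/s.
Mass balance: 4.21·48.09 = 1.586·Cₑ + 46.5·3.2.
Cₑ = (202.4 − 148.8) / 1.586 = 33.83 mg/L.

33.8 mg/L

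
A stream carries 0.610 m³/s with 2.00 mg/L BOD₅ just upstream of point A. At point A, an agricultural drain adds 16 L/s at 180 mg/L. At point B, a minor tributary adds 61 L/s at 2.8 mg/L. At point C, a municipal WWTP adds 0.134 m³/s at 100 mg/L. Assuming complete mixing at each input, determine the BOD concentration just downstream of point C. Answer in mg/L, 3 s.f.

16 L/s = 0.016 m³/s.
After input A: C = (0.61·2 + 0.016·180) / 0.626 = 6.55 mg/L.
61 L/s = 0.061 m³/s.
After input B: C = (0.626·6.55 + 0.061·2.8) / 0.687 = 6.217 mg/L.
After input C: C = (0.687·6.217 + 0.134·100) / 0.821 = 21.52 mg/L.

21.5 mg/L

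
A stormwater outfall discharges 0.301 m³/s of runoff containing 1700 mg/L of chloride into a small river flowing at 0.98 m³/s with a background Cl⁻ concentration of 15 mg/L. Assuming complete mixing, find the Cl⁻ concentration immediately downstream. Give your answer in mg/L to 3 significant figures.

411 mg/L

By mass balance at complete mixing, C = (0.301·1700 + 0.98·15) / (0.301 + 0.98) = 526.4/1.281 = 410.9 mg/L.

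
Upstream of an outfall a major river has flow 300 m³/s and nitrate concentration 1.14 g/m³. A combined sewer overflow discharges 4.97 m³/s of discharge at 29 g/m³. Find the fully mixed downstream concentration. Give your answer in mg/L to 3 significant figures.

1.59 mg/L

By mass balance at complete mixing, C = (4.97·29 + 300·1.14) / (4.97 + 300) = 486.1/305 = 1.594 mg/L.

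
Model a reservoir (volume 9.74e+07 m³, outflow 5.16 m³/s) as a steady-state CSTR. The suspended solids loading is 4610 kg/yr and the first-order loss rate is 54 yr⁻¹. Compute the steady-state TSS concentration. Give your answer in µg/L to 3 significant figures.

0.850 µg/L

Outflow Q = 5.16 m³/s × 3.156e+07 s/yr = 1.628e+08 m³/yr.
Steady-state CSTR mass balance: W = Q·C + k·V·C, so C = W/(Q + kV).
Q + kV = 1.628e+08 + 54·9.74e+07 = 5.422e+09 m³/yr.
C = 4610/5.422e+09 = 8.502e-07 kg/m³ = 0.0008502 mg/L = 0.8502 µg/L.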